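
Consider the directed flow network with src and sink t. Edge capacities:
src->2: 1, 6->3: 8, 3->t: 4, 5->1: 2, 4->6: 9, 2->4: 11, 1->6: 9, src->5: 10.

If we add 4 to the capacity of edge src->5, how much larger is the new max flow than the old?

Original max flow = 3.
Edge src->5 does not cross the min cut (source side {5, src}), so extra capacity there cannot help.
New max flow = 3. Increase = 0.

0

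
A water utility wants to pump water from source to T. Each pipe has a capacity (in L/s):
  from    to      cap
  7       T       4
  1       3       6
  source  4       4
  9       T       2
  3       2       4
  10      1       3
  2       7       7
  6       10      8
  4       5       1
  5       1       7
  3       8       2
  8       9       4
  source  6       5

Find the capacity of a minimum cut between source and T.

4

Max flow = 4 (via 3 augmenting paths).
In the residual at optimum, the set reachable from source is {10, 4, 6, source}.
Cut edges: 4->5 (cap 1), 10->1 (cap 3). Sum = 4.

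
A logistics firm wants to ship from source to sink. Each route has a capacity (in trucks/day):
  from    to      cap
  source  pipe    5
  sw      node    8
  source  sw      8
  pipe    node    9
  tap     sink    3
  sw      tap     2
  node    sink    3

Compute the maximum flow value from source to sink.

5

Augment source→pipe→node→sink: bottleneck 3. Total 3.
Augment source→sw→tap→sink: bottleneck 2. Total 5.
No augmenting path remains in the residual graph.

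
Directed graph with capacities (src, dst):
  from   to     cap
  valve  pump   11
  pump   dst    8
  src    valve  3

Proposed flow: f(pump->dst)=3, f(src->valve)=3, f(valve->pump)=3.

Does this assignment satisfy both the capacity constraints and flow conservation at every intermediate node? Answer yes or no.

Every edge has 0 ≤ f(e) ≤ cap(e).
At each intermediate node, inflow equals outflow.

Yes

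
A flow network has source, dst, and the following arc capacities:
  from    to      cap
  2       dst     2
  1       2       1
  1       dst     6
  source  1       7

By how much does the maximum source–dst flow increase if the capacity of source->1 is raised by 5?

0

Original max flow = 7.
Even with extra capacity on source->1, another cut of capacity 7 remains binding.
New max flow = 7. Increase = 0.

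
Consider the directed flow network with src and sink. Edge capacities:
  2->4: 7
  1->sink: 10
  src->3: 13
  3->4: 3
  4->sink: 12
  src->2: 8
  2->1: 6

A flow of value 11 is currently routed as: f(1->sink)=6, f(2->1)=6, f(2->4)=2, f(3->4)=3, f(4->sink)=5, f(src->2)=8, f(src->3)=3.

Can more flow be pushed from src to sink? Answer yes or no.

Residual reachable from src: {3, src}; sink is not reachable.
Saturated cut: src->2, 3->4 with total capacity 11 = current flow value. Flow is maximum.

No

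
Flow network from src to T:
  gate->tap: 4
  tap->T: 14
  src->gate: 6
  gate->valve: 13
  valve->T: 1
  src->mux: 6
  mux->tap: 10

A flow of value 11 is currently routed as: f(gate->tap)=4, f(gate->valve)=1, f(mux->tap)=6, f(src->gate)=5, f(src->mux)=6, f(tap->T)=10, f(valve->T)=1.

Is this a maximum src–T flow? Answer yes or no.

Residual reachable from src: {gate, src, valve}; T is not reachable.
Saturated cut: src->mux, gate->tap, valve->T with total capacity 11 = current flow value. Flow is maximum.

Yes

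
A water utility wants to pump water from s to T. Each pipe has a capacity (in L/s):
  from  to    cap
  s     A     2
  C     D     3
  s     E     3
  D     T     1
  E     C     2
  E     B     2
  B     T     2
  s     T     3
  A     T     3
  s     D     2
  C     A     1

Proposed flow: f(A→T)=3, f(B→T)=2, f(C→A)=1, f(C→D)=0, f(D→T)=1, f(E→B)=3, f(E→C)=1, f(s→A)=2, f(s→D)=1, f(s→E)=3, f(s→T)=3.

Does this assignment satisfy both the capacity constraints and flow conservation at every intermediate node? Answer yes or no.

Capacity violated on E→B: flow 3 > capacity 2.

No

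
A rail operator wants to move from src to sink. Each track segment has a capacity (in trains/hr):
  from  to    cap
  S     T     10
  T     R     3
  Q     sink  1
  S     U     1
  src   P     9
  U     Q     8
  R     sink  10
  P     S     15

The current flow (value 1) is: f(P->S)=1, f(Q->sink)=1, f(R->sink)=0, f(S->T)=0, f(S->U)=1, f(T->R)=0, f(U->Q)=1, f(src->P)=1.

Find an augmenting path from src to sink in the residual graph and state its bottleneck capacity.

Residual along src->P->S->T->R->sink: src->P: 8, P->S: 14, S->T: 10, T->R: 3, R->sink: 10.
Bottleneck = min = 3.

src->P->S->T->R->sink, bottleneck 3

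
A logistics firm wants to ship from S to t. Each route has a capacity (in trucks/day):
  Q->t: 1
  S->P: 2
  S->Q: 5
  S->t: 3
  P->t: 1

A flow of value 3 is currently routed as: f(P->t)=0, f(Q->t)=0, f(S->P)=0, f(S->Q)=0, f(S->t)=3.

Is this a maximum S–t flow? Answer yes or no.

No

Residual path S->P->t has bottleneck 1 > 0.
Pushing 1 along it raises the flow to 4, so the given flow is not maximum.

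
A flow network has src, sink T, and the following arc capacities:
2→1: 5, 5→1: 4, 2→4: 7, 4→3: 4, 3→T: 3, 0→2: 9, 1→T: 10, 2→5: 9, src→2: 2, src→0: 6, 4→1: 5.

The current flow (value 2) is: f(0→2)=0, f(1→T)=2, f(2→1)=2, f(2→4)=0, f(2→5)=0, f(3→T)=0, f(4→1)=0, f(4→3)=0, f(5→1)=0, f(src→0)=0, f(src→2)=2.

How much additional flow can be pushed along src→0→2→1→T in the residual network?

3

Residual capacities along the path: src→0: 6, 0→2: 9, 2→1: 3, 1→T: 8.
Minimum is 3.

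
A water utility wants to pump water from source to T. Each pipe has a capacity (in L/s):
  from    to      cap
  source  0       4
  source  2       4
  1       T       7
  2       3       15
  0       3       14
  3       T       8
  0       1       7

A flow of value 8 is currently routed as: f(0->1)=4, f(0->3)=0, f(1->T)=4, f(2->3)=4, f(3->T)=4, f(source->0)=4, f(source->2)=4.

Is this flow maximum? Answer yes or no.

Yes

Residual reachable from source: {source}; T is not reachable.
Saturated cut: source->0, source->2 with total capacity 8 = current flow value. Flow is maximum.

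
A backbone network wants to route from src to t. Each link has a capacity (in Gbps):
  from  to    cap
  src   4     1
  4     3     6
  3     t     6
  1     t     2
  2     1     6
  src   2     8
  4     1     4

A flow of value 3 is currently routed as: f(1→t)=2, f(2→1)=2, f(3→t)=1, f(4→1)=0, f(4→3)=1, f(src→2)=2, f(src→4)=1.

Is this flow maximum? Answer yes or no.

Yes

Residual reachable from src: {1, 2, src}; t is not reachable.
Saturated cut: src→4, 1→t with total capacity 3 = current flow value. Flow is maximum.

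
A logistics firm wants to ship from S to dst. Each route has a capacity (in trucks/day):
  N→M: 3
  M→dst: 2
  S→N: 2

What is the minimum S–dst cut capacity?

Max flow = 2 (via 1 augmenting path).
In the residual at optimum, the set reachable from S is {S}.
Cut edges: S→N (cap 2). Sum = 2.

2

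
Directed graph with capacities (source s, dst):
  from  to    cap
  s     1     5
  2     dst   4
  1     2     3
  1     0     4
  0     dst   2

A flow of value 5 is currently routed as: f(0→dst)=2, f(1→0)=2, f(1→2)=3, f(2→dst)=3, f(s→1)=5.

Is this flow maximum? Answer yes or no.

Yes

Residual reachable from s: {s}; dst is not reachable.
Saturated cut: s→1 with total capacity 5 = current flow value. Flow is maximum.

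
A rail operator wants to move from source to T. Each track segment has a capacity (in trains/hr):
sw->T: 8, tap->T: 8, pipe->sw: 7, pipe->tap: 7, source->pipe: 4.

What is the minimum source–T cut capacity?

4

Max flow = 4 (via 1 augmenting path).
In the residual at optimum, the set reachable from source is {source}.
Cut edges: source->pipe (cap 4). Sum = 4.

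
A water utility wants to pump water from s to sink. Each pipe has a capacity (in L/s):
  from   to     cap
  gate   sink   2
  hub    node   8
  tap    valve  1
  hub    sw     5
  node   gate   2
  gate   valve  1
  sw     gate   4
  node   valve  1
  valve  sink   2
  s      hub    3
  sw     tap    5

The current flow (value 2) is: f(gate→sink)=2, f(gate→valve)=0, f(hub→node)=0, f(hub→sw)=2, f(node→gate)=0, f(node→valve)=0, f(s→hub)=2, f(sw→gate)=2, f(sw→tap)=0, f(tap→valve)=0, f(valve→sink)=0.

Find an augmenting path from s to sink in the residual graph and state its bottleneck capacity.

Residual along s→hub→node→valve→sink: s→hub: 1, hub→node: 8, node→valve: 1, valve→sink: 2.
Bottleneck = min = 1.

s→hub→node→valve→sink, bottleneck 1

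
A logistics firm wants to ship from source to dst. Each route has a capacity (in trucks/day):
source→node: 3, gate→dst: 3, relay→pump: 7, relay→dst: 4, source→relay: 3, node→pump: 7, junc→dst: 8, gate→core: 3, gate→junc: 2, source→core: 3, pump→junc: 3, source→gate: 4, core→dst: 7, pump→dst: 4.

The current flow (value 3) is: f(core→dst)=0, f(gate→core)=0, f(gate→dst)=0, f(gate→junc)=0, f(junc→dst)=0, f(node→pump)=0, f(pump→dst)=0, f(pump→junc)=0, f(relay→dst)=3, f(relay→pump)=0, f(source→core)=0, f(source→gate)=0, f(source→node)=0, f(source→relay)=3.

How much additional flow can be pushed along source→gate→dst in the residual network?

Residual capacities along the path: source→gate: 4, gate→dst: 3.
Minimum is 3.

3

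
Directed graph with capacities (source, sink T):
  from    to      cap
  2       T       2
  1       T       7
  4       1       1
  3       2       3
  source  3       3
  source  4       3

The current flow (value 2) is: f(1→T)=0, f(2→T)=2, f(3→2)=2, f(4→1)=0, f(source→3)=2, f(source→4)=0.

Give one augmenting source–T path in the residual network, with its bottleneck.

source→4→1→T, bottleneck 1

Residual along source→4→1→T: source→4: 3, 4→1: 1, 1→T: 7.
Bottleneck = min = 1.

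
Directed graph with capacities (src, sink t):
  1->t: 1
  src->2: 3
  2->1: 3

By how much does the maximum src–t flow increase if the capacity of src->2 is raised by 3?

Original max flow = 1.
Edge src->2 does not cross the min cut (source side {1, 2, src}), so extra capacity there cannot help.
New max flow = 1. Increase = 0.

0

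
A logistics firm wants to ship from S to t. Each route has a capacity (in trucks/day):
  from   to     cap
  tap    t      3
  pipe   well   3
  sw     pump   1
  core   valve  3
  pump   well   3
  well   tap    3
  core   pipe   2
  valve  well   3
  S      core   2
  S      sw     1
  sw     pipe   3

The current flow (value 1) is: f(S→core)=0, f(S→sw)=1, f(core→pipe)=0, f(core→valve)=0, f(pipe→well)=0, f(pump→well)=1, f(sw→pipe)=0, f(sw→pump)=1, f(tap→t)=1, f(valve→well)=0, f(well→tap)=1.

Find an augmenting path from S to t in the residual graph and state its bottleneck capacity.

S→core→valve→well→tap→t, bottleneck 2

Residual along S→core→valve→well→tap→t: S→core: 2, core→valve: 3, valve→well: 3, well→tap: 2, tap→t: 2.
Bottleneck = min = 2.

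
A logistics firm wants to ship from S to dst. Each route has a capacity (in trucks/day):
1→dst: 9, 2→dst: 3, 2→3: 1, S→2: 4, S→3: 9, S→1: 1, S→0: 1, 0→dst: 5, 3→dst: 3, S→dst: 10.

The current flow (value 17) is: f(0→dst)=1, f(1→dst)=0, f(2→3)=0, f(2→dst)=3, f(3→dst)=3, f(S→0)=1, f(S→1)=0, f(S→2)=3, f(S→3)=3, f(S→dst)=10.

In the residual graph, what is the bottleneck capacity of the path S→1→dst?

1

Residual capacities along the path: S→1: 1, 1→dst: 9.
Minimum is 1.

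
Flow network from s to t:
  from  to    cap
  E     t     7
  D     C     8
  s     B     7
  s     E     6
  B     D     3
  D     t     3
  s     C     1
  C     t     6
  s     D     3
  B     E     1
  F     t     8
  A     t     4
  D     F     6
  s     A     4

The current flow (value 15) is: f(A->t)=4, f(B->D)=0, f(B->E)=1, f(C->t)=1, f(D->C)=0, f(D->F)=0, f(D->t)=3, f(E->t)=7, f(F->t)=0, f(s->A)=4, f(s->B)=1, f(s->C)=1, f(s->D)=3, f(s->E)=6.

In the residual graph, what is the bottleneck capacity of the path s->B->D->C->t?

Residual capacities along the path: s->B: 6, B->D: 3, D->C: 8, C->t: 5.
Minimum is 3.

3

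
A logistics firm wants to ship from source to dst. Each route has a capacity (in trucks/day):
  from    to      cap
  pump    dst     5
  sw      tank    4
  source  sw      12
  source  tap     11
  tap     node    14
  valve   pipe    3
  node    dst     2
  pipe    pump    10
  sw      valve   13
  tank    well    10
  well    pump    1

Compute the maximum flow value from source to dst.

Augment source->tap->node->dst: bottleneck 2. Total 2.
Augment source->sw->tank->well->pump->dst: bottleneck 1. Total 3.
Augment source->sw->valve->pipe->pump->dst: bottleneck 3. Total 6.
No augmenting path remains in the residual graph.

6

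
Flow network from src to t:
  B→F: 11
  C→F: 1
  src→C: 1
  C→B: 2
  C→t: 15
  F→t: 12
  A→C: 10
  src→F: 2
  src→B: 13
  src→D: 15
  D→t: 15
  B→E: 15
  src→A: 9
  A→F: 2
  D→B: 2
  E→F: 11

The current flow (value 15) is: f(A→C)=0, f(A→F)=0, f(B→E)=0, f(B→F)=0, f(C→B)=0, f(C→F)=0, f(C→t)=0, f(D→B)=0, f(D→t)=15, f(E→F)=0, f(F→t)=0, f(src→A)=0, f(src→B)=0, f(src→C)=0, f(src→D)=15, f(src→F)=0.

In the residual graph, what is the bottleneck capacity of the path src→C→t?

1

Residual capacities along the path: src→C: 1, C→t: 15.
Minimum is 1.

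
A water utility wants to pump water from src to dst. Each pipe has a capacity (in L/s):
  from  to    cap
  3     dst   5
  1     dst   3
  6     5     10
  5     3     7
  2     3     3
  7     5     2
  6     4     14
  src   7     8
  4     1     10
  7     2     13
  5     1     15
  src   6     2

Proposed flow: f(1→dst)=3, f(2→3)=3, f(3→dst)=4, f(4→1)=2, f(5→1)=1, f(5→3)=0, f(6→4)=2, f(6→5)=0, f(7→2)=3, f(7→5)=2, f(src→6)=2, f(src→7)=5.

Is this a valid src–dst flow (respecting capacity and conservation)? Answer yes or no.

Conservation fails at 5: inflow 2 ≠ outflow 1.

No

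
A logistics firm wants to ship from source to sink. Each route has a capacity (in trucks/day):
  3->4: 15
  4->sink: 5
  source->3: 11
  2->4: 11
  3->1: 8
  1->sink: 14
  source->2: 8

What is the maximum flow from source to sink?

Augment source->3->1->sink: bottleneck 8. Total 8.
Augment source->3->4->sink: bottleneck 3. Total 11.
Augment source->2->4->sink: bottleneck 2. Total 13.
No augmenting path remains in the residual graph.

13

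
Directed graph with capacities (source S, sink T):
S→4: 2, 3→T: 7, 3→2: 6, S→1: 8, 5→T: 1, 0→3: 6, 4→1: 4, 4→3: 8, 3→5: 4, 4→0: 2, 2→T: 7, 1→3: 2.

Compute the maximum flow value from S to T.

4

Augment S→4→3→T: bottleneck 2. Total 2.
Augment S→1→3→T: bottleneck 2. Total 4.
No augmenting path remains in the residual graph.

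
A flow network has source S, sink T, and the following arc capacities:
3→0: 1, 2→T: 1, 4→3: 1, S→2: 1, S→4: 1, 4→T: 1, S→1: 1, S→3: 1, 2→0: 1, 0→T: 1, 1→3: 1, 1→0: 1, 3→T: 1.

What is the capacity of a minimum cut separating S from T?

Max flow = 4 (via 4 augmenting paths).
In the residual at optimum, the set reachable from S is {S}.
Cut edges: S→2 (cap 1), S→4 (cap 1), S→1 (cap 1), S→3 (cap 1). Sum = 4.

4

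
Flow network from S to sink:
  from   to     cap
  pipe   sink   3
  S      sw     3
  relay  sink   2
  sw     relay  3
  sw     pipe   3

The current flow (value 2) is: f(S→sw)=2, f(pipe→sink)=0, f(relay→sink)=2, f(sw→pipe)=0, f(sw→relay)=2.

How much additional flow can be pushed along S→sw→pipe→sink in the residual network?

1

Residual capacities along the path: S→sw: 1, sw→pipe: 3, pipe→sink: 3.
Minimum is 1.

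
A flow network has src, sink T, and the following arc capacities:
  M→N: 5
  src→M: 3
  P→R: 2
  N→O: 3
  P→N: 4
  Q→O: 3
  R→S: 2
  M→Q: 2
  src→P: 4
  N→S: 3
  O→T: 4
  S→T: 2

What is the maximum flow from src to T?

Augment src→M→Q→O→T: bottleneck 2. Total 2.
Augment src→M→N→O→T: bottleneck 1. Total 3.
Augment src→P→N→O→T: bottleneck 1. Total 4.
Augment src→P→N→S→T: bottleneck 2. Total 6.
No augmenting path remains in the residual graph.

6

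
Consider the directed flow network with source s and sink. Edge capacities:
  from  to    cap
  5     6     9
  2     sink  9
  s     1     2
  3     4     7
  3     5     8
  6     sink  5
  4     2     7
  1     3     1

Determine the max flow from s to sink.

Augment s->1->3->5->6->sink: bottleneck 1. Total 1.
No augmenting path remains in the residual graph.

1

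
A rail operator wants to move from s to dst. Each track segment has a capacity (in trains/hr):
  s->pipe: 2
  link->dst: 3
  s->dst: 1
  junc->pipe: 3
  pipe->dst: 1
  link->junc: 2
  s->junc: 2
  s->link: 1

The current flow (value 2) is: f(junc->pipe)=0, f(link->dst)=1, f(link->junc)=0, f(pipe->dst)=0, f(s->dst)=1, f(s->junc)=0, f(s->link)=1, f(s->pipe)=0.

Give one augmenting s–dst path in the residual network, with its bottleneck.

Residual along s->pipe->dst: s->pipe: 2, pipe->dst: 1.
Bottleneck = min = 1.

s->pipe->dst, bottleneck 1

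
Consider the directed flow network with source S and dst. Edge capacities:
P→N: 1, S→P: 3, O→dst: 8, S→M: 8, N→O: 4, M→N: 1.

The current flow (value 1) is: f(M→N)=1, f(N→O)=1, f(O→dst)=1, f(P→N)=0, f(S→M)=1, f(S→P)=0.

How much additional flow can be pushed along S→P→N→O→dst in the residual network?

Residual capacities along the path: S→P: 3, P→N: 1, N→O: 3, O→dst: 7.
Minimum is 1.

1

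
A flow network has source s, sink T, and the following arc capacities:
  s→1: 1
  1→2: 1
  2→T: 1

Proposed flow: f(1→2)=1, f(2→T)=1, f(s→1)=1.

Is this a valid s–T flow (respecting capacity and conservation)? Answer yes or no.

Yes

Every edge has 0 ≤ f(e) ≤ cap(e).
At each intermediate node, inflow equals outflow.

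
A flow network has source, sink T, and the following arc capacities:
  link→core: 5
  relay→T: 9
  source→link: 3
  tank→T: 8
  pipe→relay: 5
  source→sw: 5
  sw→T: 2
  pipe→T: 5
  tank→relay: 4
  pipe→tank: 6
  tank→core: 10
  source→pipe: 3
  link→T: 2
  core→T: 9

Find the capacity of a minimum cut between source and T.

8

Max flow = 8 (via 4 augmenting paths).
In the residual at optimum, the set reachable from source is {source, sw}.
Cut edges: source→pipe (cap 3), source→link (cap 3), sw→T (cap 2). Sum = 8.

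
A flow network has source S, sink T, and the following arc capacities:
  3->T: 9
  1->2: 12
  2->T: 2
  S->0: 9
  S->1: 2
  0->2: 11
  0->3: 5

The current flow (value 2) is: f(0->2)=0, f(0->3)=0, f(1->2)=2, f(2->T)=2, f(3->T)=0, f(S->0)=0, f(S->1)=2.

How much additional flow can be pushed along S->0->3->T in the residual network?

Residual capacities along the path: S->0: 9, 0->3: 5, 3->T: 9.
Minimum is 5.

5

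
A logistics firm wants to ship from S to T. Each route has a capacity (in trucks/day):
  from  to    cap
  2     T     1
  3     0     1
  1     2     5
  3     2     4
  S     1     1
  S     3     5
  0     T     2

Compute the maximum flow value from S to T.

Augment S→1→2→T: bottleneck 1. Total 1.
Augment S→3→0→T: bottleneck 1. Total 2.
No augmenting path remains in the residual graph.

2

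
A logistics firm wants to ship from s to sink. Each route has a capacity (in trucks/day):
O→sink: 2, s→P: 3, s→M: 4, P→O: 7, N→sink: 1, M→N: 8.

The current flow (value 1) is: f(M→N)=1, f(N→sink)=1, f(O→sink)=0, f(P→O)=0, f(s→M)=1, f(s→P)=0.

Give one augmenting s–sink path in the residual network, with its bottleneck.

s→P→O→sink, bottleneck 2

Residual along s→P→O→sink: s→P: 3, P→O: 7, O→sink: 2.
Bottleneck = min = 2.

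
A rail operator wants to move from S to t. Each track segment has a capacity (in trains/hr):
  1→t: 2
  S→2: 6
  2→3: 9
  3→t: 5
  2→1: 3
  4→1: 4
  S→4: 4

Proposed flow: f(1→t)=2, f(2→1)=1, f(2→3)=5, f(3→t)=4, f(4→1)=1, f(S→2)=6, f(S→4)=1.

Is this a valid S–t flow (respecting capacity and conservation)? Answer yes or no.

No

Conservation fails at 3: inflow 5 ≠ outflow 4.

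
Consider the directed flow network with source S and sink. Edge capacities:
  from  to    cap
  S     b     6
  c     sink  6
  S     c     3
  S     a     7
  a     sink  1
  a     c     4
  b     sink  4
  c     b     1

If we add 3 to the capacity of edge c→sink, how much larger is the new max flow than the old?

Original max flow = 11.
After raising cap(c→sink), augmenting paths through that edge carry 1 more unit.
New max flow = 12. Increase = 1.

1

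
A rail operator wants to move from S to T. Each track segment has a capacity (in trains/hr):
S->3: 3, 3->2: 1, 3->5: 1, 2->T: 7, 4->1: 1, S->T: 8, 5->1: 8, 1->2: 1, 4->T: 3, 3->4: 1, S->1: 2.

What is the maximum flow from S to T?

11

Augment S->T: bottleneck 8. Total 8.
Augment S->3->4->T: bottleneck 1. Total 9.
Augment S->3->2->T: bottleneck 1. Total 10.
Augment S->1->2->T: bottleneck 1. Total 11.
No augmenting path remains in the residual graph.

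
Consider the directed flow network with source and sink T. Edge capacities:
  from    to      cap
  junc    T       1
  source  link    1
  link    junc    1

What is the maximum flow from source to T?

1

Augment source->link->junc->T: bottleneck 1. Total 1.
No augmenting path remains in the residual graph.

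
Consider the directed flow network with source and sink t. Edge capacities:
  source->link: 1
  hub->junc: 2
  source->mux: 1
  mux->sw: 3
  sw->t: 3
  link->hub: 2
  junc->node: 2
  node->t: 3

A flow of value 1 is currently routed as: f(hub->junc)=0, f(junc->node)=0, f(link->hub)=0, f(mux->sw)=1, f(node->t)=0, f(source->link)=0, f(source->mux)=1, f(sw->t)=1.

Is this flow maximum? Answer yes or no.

No

Residual path source->link->hub->junc->node->t has bottleneck 1 > 0.
Pushing 1 along it raises the flow to 2, so the given flow is not maximum.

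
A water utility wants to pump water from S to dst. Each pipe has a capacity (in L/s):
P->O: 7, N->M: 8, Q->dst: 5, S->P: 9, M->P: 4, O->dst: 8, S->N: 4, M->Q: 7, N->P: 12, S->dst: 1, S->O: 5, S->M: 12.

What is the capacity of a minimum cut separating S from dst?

14

Max flow = 14 (via 4 augmenting paths).
In the residual at optimum, the set reachable from S is {M, N, O, P, Q, S}.
Cut edges: S->dst (cap 1), Q->dst (cap 5), O->dst (cap 8). Sum = 14.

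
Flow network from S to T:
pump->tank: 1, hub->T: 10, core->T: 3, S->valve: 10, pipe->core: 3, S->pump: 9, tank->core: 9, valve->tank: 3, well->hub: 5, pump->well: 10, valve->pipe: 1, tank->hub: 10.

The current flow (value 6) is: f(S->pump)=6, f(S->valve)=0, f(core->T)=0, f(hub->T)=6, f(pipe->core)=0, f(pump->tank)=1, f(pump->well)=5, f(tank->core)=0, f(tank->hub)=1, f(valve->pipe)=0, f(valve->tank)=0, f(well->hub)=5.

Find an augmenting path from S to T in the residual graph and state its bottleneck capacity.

S->valve->tank->hub->T, bottleneck 3

Residual along S->valve->tank->hub->T: S->valve: 10, valve->tank: 3, tank->hub: 9, hub->T: 4.
Bottleneck = min = 3.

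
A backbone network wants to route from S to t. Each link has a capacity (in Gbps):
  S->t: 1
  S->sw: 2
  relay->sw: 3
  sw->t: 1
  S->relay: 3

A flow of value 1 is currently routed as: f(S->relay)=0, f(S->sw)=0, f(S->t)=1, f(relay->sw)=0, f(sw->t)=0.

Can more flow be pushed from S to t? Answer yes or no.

Yes

Residual path S->sw->t has bottleneck 1 > 0.
Pushing 1 along it raises the flow to 2, so the given flow is not maximum.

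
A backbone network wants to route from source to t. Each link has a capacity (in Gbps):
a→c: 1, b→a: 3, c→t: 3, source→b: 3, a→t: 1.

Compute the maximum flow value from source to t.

Augment source→b→a→t: bottleneck 1. Total 1.
Augment source→b→a→c→t: bottleneck 1. Total 2.
No augmenting path remains in the residual graph.

2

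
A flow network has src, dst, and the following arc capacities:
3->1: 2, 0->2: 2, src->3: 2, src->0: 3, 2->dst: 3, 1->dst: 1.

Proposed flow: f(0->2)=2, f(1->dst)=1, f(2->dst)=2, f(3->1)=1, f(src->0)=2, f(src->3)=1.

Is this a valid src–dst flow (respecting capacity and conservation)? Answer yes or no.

Every edge has 0 ≤ f(e) ≤ cap(e).
At each intermediate node, inflow equals outflow.

Yes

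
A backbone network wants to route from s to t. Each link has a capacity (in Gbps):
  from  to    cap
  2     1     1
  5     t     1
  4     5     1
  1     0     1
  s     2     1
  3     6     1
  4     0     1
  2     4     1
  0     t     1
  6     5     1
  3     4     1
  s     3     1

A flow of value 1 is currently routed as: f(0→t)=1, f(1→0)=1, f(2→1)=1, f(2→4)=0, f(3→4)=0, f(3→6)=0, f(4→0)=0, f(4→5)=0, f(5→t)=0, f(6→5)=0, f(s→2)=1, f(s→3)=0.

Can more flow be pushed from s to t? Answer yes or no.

Residual path s→3→4→5→t has bottleneck 1 > 0.
Pushing 1 along it raises the flow to 2, so the given flow is not maximum.

Yes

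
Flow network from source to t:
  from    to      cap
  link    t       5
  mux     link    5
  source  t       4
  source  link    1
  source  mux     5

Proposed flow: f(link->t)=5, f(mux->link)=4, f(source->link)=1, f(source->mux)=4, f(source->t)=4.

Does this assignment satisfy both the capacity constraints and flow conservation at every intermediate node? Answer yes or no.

Yes

Every edge has 0 ≤ f(e) ≤ cap(e).
At each intermediate node, inflow equals outflow.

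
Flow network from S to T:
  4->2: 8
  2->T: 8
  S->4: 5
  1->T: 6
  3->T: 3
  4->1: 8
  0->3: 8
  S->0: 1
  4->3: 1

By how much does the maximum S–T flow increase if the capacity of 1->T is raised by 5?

0

Original max flow = 6.
Edge 1->T does not cross the min cut (source side {S}), so extra capacity there cannot help.
New max flow = 6. Increase = 0.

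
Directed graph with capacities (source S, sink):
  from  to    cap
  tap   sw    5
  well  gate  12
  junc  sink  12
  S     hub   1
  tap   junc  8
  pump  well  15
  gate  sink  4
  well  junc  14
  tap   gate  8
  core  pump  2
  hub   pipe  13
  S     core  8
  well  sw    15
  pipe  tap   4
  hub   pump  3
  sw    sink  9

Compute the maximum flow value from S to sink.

Augment S→hub→pump→well→gate→sink: bottleneck 1. Total 1.
Augment S→core→pump→well→gate→sink: bottleneck 2. Total 3.
No augmenting path remains in the residual graph.

3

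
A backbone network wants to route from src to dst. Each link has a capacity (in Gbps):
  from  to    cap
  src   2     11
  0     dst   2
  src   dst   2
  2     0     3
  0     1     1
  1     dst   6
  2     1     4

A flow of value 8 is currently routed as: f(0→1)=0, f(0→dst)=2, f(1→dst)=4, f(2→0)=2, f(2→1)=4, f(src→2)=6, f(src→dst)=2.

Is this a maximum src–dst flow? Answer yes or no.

Residual path src→2→0→1→dst has bottleneck 1 > 0.
Pushing 1 along it raises the flow to 9, so the given flow is not maximum.

No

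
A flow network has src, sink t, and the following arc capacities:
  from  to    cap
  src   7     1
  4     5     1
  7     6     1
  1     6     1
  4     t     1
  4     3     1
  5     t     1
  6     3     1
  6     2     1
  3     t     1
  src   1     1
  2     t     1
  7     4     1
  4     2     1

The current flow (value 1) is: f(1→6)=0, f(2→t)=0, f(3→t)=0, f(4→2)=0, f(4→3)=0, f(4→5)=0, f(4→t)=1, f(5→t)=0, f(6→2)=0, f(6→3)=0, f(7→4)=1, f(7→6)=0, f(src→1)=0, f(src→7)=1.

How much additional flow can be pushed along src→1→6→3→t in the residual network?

1

Residual capacities along the path: src→1: 1, 1→6: 1, 6→3: 1, 3→t: 1.
Minimum is 1.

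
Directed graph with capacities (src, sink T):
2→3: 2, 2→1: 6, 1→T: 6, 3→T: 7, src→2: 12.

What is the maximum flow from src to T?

8

Augment src→2→3→T: bottleneck 2. Total 2.
Augment src→2→1→T: bottleneck 6. Total 8.
No augmenting path remains in the residual graph.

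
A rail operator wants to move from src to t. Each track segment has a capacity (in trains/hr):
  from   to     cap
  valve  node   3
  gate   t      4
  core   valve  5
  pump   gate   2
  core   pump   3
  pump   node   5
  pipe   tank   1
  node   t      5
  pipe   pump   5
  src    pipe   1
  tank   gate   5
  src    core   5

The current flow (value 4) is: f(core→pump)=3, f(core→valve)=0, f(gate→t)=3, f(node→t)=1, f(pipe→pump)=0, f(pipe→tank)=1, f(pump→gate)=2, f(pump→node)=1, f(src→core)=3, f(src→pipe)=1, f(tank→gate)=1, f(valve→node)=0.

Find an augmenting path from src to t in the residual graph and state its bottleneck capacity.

Residual along src→core→valve→node→t: src→core: 2, core→valve: 5, valve→node: 3, node→t: 4.
Bottleneck = min = 2.

src→core→valve→node→t, bottleneck 2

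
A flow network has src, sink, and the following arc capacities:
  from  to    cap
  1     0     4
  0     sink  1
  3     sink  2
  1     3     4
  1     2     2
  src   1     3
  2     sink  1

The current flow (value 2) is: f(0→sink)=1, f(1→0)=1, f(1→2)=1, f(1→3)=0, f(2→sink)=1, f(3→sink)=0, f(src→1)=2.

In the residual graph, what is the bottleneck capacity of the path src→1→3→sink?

Residual capacities along the path: src→1: 1, 1→3: 4, 3→sink: 2.
Minimum is 1.

1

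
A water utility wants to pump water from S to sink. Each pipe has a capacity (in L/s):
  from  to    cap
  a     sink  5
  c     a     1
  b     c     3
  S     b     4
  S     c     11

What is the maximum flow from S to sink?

1

Augment S→c→a→sink: bottleneck 1. Total 1.
No augmenting path remains in the residual graph.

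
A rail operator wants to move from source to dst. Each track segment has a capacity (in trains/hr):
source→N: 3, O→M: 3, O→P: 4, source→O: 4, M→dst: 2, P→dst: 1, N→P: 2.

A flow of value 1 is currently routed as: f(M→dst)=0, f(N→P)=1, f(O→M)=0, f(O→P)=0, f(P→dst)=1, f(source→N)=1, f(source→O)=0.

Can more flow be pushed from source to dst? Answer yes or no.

Residual path source→O→M→dst has bottleneck 2 > 0.
Pushing 2 along it raises the flow to 3, so the given flow is not maximum.

Yes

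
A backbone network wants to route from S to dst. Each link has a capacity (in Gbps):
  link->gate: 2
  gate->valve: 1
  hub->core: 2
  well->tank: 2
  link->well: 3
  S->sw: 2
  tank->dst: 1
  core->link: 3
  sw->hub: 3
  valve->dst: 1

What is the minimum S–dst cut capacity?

2

Max flow = 2 (via 2 augmenting paths).
In the residual at optimum, the set reachable from S is {S}.
Cut edges: S->sw (cap 2). Sum = 2.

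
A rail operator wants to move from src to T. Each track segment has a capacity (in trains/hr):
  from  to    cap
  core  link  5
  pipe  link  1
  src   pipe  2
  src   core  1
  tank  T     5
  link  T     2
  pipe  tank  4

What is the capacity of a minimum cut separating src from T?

Max flow = 3 (via 2 augmenting paths).
In the residual at optimum, the set reachable from src is {src}.
Cut edges: src->pipe (cap 2), src->core (cap 1). Sum = 3.

3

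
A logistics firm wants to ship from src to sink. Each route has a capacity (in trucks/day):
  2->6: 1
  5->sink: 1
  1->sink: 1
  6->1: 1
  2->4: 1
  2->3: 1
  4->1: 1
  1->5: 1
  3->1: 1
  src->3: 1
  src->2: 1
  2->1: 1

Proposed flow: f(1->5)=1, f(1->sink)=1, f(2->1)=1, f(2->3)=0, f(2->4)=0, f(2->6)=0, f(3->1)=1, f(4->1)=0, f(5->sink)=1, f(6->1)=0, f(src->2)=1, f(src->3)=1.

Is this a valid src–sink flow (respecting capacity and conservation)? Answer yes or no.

Every edge has 0 ≤ f(e) ≤ cap(e).
At each intermediate node, inflow equals outflow.

Yes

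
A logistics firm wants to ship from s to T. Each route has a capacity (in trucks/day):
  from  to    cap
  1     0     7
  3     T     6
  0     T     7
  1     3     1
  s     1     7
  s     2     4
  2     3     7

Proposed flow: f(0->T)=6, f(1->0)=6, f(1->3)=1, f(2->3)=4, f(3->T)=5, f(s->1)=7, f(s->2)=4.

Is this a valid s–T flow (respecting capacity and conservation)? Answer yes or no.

Yes

Every edge has 0 ≤ f(e) ≤ cap(e).
At each intermediate node, inflow equals outflow.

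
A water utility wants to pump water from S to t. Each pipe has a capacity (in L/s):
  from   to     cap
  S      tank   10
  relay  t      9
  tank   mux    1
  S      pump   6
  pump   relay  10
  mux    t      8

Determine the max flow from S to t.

7

Augment S→pump→relay→t: bottleneck 6. Total 6.
Augment S→tank→mux→t: bottleneck 1. Total 7.
No augmenting path remains in the residual graph.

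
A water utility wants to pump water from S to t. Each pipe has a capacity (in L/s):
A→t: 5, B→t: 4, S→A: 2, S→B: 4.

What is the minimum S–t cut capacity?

6

Max flow = 6 (via 2 augmenting paths).
In the residual at optimum, the set reachable from S is {S}.
Cut edges: S→B (cap 4), S→A (cap 2). Sum = 6.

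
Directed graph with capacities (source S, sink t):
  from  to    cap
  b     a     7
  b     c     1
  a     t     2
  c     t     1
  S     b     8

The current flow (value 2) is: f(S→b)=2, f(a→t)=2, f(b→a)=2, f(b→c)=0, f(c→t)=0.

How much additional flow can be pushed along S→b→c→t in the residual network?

Residual capacities along the path: S→b: 6, b→c: 1, c→t: 1.
Minimum is 1.

1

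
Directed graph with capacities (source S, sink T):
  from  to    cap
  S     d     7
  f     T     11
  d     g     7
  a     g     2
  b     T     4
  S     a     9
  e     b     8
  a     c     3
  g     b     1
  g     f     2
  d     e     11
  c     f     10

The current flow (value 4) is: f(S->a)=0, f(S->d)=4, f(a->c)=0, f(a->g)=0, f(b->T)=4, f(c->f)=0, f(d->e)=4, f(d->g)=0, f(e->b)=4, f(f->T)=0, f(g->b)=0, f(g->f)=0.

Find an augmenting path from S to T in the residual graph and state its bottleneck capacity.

Residual along S->d->g->f->T: S->d: 3, d->g: 7, g->f: 2, f->T: 11.
Bottleneck = min = 2.

S->d->g->f->T, bottleneck 2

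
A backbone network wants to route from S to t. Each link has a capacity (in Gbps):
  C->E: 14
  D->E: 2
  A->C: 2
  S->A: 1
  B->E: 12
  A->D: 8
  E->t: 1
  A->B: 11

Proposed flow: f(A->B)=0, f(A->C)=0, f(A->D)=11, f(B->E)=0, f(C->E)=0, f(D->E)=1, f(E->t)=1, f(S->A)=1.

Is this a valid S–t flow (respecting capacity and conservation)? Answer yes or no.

No

Capacity violated on A->D: flow 11 > capacity 8.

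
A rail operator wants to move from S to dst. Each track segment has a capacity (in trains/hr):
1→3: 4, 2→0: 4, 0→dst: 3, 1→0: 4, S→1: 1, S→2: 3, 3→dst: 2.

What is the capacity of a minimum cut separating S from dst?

4

Max flow = 4 (via 2 augmenting paths).
In the residual at optimum, the set reachable from S is {S}.
Cut edges: S→1 (cap 1), S→2 (cap 3). Sum = 4.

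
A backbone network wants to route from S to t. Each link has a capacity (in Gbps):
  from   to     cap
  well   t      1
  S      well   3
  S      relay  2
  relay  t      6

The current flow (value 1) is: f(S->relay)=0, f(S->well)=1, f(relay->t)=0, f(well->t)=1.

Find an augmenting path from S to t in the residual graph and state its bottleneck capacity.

Residual along S->relay->t: S->relay: 2, relay->t: 6.
Bottleneck = min = 2.

S->relay->t, bottleneck 2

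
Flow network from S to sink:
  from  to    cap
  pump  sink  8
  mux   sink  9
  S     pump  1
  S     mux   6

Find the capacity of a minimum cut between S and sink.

7

Max flow = 7 (via 2 augmenting paths).
In the residual at optimum, the set reachable from S is {S}.
Cut edges: S→mux (cap 6), S→pump (cap 1). Sum = 7.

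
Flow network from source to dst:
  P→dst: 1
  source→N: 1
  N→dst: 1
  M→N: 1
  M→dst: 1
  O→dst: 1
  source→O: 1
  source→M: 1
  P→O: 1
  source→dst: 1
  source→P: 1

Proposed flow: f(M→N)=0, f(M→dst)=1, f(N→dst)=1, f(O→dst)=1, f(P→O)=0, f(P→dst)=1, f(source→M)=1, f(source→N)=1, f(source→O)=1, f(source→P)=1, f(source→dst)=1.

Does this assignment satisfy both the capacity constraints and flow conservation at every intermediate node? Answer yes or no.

Yes

Every edge has 0 ≤ f(e) ≤ cap(e).
At each intermediate node, inflow equals outflow.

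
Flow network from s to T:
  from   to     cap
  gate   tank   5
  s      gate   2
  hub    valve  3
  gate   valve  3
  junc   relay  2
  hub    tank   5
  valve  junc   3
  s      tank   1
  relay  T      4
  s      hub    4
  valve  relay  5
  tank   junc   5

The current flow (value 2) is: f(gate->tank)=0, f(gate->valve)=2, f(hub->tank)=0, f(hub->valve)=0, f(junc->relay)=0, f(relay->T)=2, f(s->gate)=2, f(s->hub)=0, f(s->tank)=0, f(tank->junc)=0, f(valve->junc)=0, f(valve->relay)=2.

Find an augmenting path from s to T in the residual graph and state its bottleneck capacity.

Residual along s->hub->valve->relay->T: s->hub: 4, hub->valve: 3, valve->relay: 3, relay->T: 2.
Bottleneck = min = 2.

s->hub->valve->relay->T, bottleneck 2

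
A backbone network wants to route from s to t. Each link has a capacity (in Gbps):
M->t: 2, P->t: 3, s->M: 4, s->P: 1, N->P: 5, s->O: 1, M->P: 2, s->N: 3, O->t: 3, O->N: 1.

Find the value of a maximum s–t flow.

6

Augment s->O->t: bottleneck 1. Total 1.
Augment s->M->t: bottleneck 2. Total 3.
Augment s->P->t: bottleneck 1. Total 4.
Augment s->M->P->t: bottleneck 2. Total 6.
No augmenting path remains in the residual graph.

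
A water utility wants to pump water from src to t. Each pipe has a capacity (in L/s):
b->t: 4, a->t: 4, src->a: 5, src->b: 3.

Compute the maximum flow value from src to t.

Augment src->a->t: bottleneck 4. Total 4.
Augment src->b->t: bottleneck 3. Total 7.
No augmenting path remains in the residual graph.

7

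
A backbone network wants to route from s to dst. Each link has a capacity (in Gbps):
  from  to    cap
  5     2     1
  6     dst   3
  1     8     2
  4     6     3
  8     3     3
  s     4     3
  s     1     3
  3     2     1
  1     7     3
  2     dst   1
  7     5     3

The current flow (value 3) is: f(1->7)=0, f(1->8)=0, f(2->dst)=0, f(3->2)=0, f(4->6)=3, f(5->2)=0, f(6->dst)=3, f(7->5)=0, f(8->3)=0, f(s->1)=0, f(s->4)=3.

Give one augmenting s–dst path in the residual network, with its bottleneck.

Residual along s->1->7->5->2->dst: s->1: 3, 1->7: 3, 7->5: 3, 5->2: 1, 2->dst: 1.
Bottleneck = min = 1.

s->1->7->5->2->dst, bottleneck 1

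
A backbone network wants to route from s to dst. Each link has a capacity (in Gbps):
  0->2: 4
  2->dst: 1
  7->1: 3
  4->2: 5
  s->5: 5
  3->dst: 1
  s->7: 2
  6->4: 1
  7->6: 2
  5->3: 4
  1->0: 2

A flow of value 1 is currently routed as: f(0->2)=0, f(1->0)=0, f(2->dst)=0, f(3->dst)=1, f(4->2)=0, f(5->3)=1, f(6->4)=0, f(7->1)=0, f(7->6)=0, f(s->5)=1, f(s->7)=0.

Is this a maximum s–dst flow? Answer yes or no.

Residual path s->7->1->0->2->dst has bottleneck 1 > 0.
Pushing 1 along it raises the flow to 2, so the given flow is not maximum.

No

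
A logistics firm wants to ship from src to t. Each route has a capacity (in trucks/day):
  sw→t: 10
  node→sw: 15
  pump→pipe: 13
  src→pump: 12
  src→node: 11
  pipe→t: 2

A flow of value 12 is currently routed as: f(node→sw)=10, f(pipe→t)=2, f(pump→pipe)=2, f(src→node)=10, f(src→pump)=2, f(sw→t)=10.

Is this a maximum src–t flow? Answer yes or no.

Yes

Residual reachable from src: {node, pipe, pump, src, sw}; t is not reachable.
Saturated cut: sw→t, pipe→t with total capacity 12 = current flow value. Flow is maximum.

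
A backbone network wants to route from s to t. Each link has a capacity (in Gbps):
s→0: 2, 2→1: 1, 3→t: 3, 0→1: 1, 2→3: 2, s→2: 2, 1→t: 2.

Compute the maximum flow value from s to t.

Augment s→0→1→t: bottleneck 1. Total 1.
Augment s→2→1→t: bottleneck 1. Total 2.
Augment s→2→3→t: bottleneck 1. Total 3.
No augmenting path remains in the residual graph.

3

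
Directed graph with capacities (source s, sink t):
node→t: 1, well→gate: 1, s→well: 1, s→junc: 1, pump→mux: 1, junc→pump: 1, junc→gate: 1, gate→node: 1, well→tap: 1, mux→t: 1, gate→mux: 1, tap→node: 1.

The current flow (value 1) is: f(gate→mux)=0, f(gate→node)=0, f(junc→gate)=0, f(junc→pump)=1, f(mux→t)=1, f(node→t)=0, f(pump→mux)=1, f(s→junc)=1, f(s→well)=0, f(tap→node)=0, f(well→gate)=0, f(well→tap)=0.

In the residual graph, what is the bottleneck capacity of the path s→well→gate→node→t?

Residual capacities along the path: s→well: 1, well→gate: 1, gate→node: 1, node→t: 1.
Minimum is 1.

1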